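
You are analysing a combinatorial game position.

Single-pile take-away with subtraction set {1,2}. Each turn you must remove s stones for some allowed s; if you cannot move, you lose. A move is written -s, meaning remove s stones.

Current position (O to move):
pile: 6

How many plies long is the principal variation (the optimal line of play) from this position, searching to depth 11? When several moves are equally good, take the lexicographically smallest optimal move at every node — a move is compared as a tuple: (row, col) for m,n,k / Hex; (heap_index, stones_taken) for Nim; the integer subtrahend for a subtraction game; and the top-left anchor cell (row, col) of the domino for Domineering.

PV length from [6]: 4 plies

ply 1, O at 6 | -1=-1→5*; -2=-1→4
ply 2, X at 5 | -1=-1→4; -2=+1→3*
ply 3, O at 3 | -1=-1→2*; -2=-1→1
ply 4, X at 2 | -1=-1→1; -2=+1→0*
ply 5: 0 is terminal -1 (O); from 6 depth 11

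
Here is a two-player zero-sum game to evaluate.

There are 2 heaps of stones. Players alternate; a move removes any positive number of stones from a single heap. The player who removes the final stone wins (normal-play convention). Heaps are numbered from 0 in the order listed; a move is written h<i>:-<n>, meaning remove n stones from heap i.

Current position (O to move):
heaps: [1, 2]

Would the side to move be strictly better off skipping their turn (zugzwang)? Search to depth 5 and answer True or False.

zugzwang((1,2), O) = False

p1 O@[(1,2)]: h0:-1[(0,2)]-1 h1:-1[(1,1)]+1* h1:-2[(1,0)]-1
p2 X@[(1,1)]: h0:-1[(0,1)]-1* h1:-1[(1,0)]-1
p3 O@[(0,1)]: h1:-1[(0,0)]+1*
p4 X@[(0,0)] terminal -1; root [(1,2)] d5
if O skipped the turn, X would face:
~ p1 X@[(1,2)]: h0:-1[(0,2)]-1 h1:-1[(1,1)]+1* h1:-2[(1,0)]-1
~ p2 O@[(1,1)]: h0:-1[(0,1)]-1* h1:-1[(1,0)]-1
~ p3 X@[(0,1)]: h1:-1[(0,0)]+1*
~ p4 O@[(0,0)] terminal -1; root [(1,2)] d5
compare (O): move=+1 vs pass=-1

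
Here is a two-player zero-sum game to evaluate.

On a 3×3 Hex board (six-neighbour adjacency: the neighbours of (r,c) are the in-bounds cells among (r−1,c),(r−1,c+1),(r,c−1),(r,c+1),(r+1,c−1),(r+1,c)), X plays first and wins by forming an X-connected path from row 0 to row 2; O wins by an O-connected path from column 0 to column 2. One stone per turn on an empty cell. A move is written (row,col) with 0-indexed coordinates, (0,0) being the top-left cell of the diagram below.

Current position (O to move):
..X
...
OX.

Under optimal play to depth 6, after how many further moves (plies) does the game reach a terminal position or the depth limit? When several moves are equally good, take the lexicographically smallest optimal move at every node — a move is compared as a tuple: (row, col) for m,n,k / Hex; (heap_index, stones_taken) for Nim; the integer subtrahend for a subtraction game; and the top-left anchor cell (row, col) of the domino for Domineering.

p1 O@[..X/.../OX.]: (0,0)[O.X/.../OX.]-1* (0,1)[.OX/.../OX.]-1 (1,0)[..X/O../OX.]-1 (1,1)[..X/.O./OX.]-1 (1,2)[..X/..O/OX.]-1 (2,2)[..X/.../OXO]-1
p2 X@[O.X/.../OX.]: (0,1)[OXX/.../OX.]+1* (1,0)[O.X/X../OX.]+1 (1,1)[O.X/.X./OX.]+1 (1,2)[O.X/..X/OX.]+1 (2,2)[O.X/.../OXX]+1
p3 O@[OXX/.../OX.]: (1,0)[OXX/O../OX.]-1* (1,1)[OXX/.O./OX.]-1 (1,2)[OXX/..O/OX.]-1 (2,2)[OXX/.../OXO]-1
p4 X@[OXX/O../OX.]: (1,1)[OXX/OX./OX.]+1* (1,2)[OXX/O.X/OX.]+1 (2,2)[OXX/O../OXX]+1
p5 O@[OXX/OX./OX.] terminal -1; root [..X/.../OX.] d6

PV length from [..X/.../OX.]: 4 plies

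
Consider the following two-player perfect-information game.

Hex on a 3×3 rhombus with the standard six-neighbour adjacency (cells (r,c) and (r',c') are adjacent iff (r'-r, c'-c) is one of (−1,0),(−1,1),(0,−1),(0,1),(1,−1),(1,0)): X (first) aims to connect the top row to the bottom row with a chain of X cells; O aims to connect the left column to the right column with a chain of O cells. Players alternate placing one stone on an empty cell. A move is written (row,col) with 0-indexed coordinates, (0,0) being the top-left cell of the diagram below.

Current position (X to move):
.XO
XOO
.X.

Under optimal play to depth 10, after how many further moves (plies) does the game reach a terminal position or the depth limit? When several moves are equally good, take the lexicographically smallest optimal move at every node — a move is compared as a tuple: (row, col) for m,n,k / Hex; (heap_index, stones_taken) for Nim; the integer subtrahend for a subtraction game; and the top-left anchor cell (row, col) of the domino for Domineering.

ply 1, X at .XO/XOO/.X. | (0,0)=-1→XXO/XOO/.X.; (2,0)=+1→.XO/XOO/XX.*; (2,2)=-1→.XO/XOO/.XX
ply 2: .XO/XOO/XX. is terminal -1 (O); from .XO/XOO/.X. depth 10

PV length from [.XO/XOO/.X.]: 1 ply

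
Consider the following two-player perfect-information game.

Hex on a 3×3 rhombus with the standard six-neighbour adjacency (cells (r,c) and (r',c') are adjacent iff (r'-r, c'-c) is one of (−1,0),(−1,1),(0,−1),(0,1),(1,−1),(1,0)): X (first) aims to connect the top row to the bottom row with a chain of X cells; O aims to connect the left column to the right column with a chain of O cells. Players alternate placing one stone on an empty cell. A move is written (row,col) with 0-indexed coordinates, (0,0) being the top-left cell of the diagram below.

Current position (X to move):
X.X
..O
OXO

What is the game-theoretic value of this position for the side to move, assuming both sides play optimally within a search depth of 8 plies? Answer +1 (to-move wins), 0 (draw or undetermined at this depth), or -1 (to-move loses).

value(X.X/..O/OXO, X) = +1

[X.X/..O/OXO] X move#1: (0,1):-1/XXX/..O/OXO, (1,0):-1/X.X/X.O/OXO, (1,1):+1/X.X/.XO/OXO*
[X.X/.XO/OXO] end (terminal -1, O#2); searched X.X/..O/OXO to 8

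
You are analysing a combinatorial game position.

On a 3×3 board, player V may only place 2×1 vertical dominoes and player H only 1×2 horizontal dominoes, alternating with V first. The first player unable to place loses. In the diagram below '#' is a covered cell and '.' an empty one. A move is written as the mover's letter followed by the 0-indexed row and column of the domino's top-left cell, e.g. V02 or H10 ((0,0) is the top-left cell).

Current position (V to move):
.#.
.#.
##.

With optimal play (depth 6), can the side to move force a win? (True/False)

[.#./.#./##.] V move#1: V00:+1/##./##./##.*, V02:+1/.##/.##/##., V12:+1/.#./.##/###
[##./##./##.] end (terminal -1, H#2); searched .#./.#./##. to 6

V winning at [.#./.#./##.]: True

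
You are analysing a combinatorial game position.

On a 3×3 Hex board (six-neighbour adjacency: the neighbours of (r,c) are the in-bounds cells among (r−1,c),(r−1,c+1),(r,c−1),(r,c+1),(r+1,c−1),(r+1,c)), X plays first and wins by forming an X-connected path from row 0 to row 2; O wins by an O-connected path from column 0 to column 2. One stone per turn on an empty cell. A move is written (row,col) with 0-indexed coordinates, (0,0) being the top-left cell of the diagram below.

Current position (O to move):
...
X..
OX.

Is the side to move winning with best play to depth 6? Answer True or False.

ply 1, O at .../X../OX. | (0,0)=-1→O../X../OX.; (0,1)=-1→.O./X../OX.; (0,2)=-1→..O/X../OX.; (1,1)=+1→.../XO./OX.*; (1,2)=-1→.../X.O/OX.; (2,2)=-1→.../X../OXO
ply 2, X at .../XO./OX. | (0,0)=-1→X../XO./OX.*; (0,1)=-1→.X./XO./OX.; (0,2)=-1→..X/XO./OX.; (1,2)=-1→.../XOX/OX.; (2,2)=-1→.../XO./OXX
ply 3, O at X../XO./OX. | (0,1)=+1→XO./XO./OX.*; (0,2)=+1→X.O/XO./OX.; (1,2)=+1→X../XOO/OX.; (2,2)=+1→X../XO./OXO
ply 4, X at XO./XO./OX. | (0,2)=-1→XOX/XO./OX.*; (1,2)=-1→XO./XOX/OX.; (2,2)=-1→XO./XO./OXX
ply 5, O at XOX/XO./OX. | (1,2)=+1→XOX/XOO/OX.*; (2,2)=-1→XOX/XO./OXO
ply 6: XOX/XOO/OX. is terminal -1 (X); from .../X../OX. depth 6

O winning at [.../X../OX.]: True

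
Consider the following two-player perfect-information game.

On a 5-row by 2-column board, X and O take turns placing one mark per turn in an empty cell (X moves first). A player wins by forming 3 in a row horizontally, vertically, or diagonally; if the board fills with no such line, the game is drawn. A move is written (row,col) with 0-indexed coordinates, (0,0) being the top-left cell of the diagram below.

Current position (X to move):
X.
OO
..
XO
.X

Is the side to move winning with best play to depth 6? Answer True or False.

X winning at [X./OO/../XO/.X]: False

[X./OO/../XO/.X] X move#1: (0,1):-1/XX/OO/../XO/.X, (2,0):-1/X./OO/X./XO/.X, (2,1):+0/X./OO/.X/XO/.X*, (4,0):-1/X./OO/../XO/XX
[X./OO/.X/XO/.X] O move#2: (0,1):+0/XO/OO/.X/XO/.X*, (2,0):+0/X./OO/OX/XO/.X, (4,0):+0/X./OO/.X/XO/OX
[XO/OO/.X/XO/.X] X move#3: (2,0):+0/XO/OO/XX/XO/.X*, (4,0):+0/XO/OO/.X/XO/XX
[XO/OO/XX/XO/.X] O move#4: (4,0):+0/XO/OO/XX/XO/OX*
[XO/OO/XX/XO/OX] end (terminal +0, X#5); searched X./OO/../XO/.X to 6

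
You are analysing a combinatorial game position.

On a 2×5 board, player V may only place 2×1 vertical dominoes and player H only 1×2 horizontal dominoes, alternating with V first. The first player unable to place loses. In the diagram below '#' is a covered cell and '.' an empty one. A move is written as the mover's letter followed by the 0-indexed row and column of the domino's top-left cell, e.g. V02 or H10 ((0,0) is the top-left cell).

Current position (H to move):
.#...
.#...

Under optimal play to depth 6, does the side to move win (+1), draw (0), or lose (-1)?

[.#.../.#...] H move#1: H02:-1/.###./.#...*, H03:-1/.#.##/.#..., H12:-1/.#.../.###., H13:-1/.#.../.#.##
[.###./.#...] V move#2: V00:-1/####./##..., V04:+1/.####/.#..#*
[.####/.#..#] H move#3: H12:-1/.####/.####*
[.####/.####] V move#4: V00:+1/#####/#####*
[#####/#####] end (terminal -1, H#5); searched .#.../.#... to 6

value(.#.../.#..., H) = -1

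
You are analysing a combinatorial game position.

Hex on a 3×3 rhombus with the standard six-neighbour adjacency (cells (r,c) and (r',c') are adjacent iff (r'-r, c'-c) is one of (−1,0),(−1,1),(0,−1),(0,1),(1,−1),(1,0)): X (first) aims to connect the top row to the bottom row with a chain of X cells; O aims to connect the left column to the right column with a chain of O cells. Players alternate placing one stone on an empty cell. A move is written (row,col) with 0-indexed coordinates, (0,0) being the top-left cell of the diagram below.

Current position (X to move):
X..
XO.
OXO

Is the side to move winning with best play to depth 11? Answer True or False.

[X../XO./OXO] X move#1: (0,1):-1/XX./XO./OXO*, (0,2):-1/X.X/XO./OXO, (1,2):-1/X../XOX/OXO
[XX./XO./OXO] O move#2: (0,2):+1/XXO/XO./OXO*, (1,2):+1/XX./XOO/OXO
[XXO/XO./OXO] end (terminal -1, X#3); searched X../XO./OXO to 11

X winning at [X../XO./OXO]: False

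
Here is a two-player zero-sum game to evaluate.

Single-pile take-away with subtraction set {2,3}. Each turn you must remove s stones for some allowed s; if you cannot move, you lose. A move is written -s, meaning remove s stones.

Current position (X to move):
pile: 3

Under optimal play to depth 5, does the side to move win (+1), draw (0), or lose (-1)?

[3] X move#1: -2:+1/1*, -3:+1/0
[1] end (terminal -1, O#2); searched 3 to 5

value(3, X) = +1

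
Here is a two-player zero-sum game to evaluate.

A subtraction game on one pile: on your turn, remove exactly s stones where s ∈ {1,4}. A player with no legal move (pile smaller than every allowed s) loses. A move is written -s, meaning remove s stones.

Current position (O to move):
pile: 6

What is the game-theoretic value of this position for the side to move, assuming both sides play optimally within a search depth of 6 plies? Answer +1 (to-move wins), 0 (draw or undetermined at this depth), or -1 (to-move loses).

ply 1, O at 6 | -1=+1→5*; -4=+1→2
ply 2, X at 5 | -1=-1→4*; -4=-1→1
ply 3, O at 4 | -1=-1→3; -4=+1→0*
ply 4: 0 is terminal -1 (X); from 6 depth 6

value(6, O) = +1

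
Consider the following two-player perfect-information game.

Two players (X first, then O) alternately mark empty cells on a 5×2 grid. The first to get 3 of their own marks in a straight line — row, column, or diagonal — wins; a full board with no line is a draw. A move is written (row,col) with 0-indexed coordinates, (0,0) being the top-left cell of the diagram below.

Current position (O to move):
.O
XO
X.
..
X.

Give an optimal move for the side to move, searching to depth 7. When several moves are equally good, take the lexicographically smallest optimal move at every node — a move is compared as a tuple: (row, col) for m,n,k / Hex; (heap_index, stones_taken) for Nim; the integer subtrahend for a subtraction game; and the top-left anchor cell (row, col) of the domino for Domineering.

[.O/XO/X./../X.] O move#1: (0,0):-1/OO/XO/X./../X., (2,1):+1/.O/XO/XO/../X.*, (3,0):-1/.O/XO/X./O./X., (3,1):-1/.O/XO/X./.O/X., (4,1):-1/.O/XO/X./../XO
[.O/XO/XO/../X.] end (terminal -1, X#2); searched .O/XO/X./../X. to 7

O's best at [.O/XO/X./../X.]: (2,1)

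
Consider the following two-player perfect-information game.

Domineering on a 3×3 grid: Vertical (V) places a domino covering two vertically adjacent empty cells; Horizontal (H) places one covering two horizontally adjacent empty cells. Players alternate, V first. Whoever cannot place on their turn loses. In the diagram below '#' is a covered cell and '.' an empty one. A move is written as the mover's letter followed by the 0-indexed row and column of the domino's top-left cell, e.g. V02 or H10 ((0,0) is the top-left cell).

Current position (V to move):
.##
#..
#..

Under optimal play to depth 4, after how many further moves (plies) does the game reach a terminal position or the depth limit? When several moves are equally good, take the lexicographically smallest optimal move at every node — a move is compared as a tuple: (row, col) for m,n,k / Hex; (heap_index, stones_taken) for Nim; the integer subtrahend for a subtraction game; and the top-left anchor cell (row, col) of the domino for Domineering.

p1 V@[.##/#../#..]: V11[.##/##./##.]+1* V12[.##/#.#/#.#]+1
p2 H@[.##/##./##.] terminal -1; root [.##/#../#..] d4

PV length from [.##/#../#..]: 1 ply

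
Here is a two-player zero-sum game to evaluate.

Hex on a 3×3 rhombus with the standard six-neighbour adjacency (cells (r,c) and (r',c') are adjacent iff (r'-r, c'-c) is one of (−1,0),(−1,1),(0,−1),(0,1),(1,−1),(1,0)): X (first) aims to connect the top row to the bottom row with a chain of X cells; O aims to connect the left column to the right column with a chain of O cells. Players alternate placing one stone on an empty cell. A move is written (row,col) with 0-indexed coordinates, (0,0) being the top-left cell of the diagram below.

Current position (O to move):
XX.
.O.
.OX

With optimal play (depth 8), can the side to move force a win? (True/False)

p1 O@[XX./.O./.OX]: (0,2)[XXO/.O./.OX]+1* (1,0)[XX./OO./.OX]+1 (1,2)[XX./.OO/.OX]+1 (2,0)[XX./.O./OOX]+1
p2 X@[XXO/.O./.OX]: (1,0)[XXO/XO./.OX]-1* (1,2)[XXO/.OX/.OX]-1 (2,0)[XXO/.O./XOX]-1
p3 O@[XXO/XO./.OX]: (1,2)[XXO/XOO/.OX]-1 (2,0)[XXO/XO./OOX]+1*
p4 X@[XXO/XO./OOX] terminal -1; root [XX./.O./.OX] d8

O winning at [XX./.O./.OX]: True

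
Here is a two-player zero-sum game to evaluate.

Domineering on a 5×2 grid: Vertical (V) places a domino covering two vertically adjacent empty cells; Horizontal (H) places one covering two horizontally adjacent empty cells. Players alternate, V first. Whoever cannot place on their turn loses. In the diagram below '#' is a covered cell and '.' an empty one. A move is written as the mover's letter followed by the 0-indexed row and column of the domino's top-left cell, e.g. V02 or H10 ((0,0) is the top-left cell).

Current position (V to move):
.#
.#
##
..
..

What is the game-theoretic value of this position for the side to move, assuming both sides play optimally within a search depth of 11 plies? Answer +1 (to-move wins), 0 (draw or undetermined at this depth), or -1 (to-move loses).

value(.#/.#/##/../.., V) = +1

[.#/.#/##/../..] V move#1: V00:-1/##/##/##/../.., V30:+1/.#/.#/##/#./#.*, V31:+1/.#/.#/##/.#/.#
[.#/.#/##/#./#.] end (terminal -1, H#2); searched .#/.#/##/../.. to 11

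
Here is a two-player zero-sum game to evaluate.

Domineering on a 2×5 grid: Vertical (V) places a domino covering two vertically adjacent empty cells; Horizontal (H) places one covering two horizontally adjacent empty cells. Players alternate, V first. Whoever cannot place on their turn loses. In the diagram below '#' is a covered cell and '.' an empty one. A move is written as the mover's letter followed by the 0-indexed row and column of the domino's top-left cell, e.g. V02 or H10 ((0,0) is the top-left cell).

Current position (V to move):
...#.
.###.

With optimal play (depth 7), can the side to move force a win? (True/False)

V winning at [...#./.###.]: True

ply 1, V at ...#./.###. | V00=+1→#..#./####.*; V04=-1→...##/.####
ply 2, H at #..#./####. | H01=-1→####./####.*
ply 3, V at ####./####. | V04=+1→#####/#####*
ply 4: #####/##### is terminal -1 (H); from ...#./.###. depth 7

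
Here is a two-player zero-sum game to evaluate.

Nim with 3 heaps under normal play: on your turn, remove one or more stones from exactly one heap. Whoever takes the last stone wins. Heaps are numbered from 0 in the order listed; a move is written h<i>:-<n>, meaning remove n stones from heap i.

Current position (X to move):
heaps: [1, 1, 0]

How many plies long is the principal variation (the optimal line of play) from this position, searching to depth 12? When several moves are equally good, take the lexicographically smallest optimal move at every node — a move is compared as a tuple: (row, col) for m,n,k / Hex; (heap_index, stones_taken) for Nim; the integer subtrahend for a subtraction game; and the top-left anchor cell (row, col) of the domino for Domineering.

PV length from [(1,1,0)]: 2 plies

ply 1, X at (1,1,0) | h0:-1=-1→(0,1,0)*; h1:-1=-1→(1,0,0)
ply 2, O at (0,1,0) | h1:-1=+1→(0,0,0)*
ply 3: (0,0,0) is terminal -1 (X); from (1,1,0) depth 12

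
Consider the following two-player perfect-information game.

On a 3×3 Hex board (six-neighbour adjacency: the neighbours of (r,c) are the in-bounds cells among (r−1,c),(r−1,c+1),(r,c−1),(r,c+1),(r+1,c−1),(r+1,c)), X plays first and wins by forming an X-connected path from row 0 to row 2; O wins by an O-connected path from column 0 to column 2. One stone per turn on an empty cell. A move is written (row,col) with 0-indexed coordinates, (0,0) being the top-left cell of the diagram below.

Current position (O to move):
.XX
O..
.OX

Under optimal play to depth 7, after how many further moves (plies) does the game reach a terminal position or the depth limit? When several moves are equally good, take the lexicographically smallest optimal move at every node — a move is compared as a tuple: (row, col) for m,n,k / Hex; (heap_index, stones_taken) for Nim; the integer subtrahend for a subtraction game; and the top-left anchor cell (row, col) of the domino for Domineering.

[.XX/O../.OX] O move#1: (0,0):-1/OXX/O../.OX, (1,1):-1/.XX/OO./.OX, (1,2):+1/.XX/O.O/.OX*, (2,0):-1/.XX/O../OOX
[.XX/O.O/.OX] X move#2: (0,0):-1/XXX/O.O/.OX*, (1,1):-1/.XX/OXO/.OX, (2,0):-1/.XX/O.O/XOX
[XXX/O.O/.OX] O move#3: (1,1):+1/XXX/OOO/.OX*, (2,0):+1/XXX/O.O/OOX
[XXX/OOO/.OX] end (terminal -1, X#4); searched .XX/O../.OX to 7

PV length from [.XX/O../.OX]: 3 plies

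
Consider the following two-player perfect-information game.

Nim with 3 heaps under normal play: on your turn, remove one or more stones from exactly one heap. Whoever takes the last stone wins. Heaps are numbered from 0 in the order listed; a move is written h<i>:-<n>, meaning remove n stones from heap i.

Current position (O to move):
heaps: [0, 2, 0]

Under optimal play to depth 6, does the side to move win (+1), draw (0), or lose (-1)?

p1 O@[(0,2,0)]: h1:-1[(0,1,0)]-1 h1:-2[(0,0,0)]+1*
p2 X@[(0,0,0)] terminal -1; root [(0,2,0)] d6

value((0,2,0), O) = +1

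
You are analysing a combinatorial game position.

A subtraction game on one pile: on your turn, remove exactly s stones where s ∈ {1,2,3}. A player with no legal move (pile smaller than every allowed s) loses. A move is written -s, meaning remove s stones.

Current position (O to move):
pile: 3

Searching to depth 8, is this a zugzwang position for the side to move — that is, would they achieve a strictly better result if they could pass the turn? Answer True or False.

zugzwang(3, O) = False

[3] O move#1: -1:-1/2, -2:-1/1, -3:+1/0*
[0] end (terminal -1, X#2); searched 3 to 8
pass branch (X moves first from the same position):
  | [3] X move#1: -1:-1/2, -2:-1/1, -3:+1/0*
  | [0] end (terminal -1, O#2); searched 3 to 8
O moving scores +1; O passing scores -1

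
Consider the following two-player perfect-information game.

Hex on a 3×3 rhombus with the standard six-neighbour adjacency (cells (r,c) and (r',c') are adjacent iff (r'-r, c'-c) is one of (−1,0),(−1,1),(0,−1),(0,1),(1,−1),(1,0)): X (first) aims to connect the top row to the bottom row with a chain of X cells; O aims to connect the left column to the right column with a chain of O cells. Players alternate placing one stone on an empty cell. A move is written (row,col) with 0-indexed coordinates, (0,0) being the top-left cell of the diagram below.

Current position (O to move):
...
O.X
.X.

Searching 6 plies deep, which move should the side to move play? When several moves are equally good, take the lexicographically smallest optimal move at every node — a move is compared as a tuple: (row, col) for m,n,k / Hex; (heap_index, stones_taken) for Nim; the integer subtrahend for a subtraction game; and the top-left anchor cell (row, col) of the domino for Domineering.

ply 1, O at .../O.X/.X. | (0,0)=-1→O../O.X/.X.; (0,1)=-1→.O./O.X/.X.; (0,2)=+1→..O/O.X/.X.*; (1,1)=-1→.../OOX/.X.; (2,0)=-1→.../O.X/OX.; (2,2)=-1→.../O.X/.XO
ply 2, X at ..O/O.X/.X. | (0,0)=-1→X.O/O.X/.X.*; (0,1)=-1→.XO/O.X/.X.; (1,1)=-1→..O/OXX/.X.; (2,0)=-1→..O/O.X/XX.; (2,2)=-1→..O/O.X/.XX
ply 3, O at X.O/O.X/.X. | (0,1)=+1→XOO/O.X/.X.*; (1,1)=+1→X.O/OOX/.X.; (2,0)=+1→X.O/O.X/OX.; (2,2)=+1→X.O/O.X/.XO
ply 4: XOO/O.X/.X. is terminal -1 (X); from .../O.X/.X. depth 6

O's best at [.../O.X/.X.]: (0,2)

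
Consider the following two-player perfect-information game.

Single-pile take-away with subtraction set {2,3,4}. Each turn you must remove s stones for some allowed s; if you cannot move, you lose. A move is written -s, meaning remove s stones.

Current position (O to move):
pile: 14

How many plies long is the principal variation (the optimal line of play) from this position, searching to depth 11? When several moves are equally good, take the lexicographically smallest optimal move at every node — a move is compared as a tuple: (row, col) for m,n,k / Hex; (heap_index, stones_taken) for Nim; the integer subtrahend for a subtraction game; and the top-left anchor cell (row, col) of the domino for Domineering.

p1 O@[14]: -2[12]+1* -3[11]-1 -4[10]-1
p2 X@[12]: -2[10]-1* -3[9]-1 -4[8]-1
p3 O@[10]: -2[8]-1 -3[7]+1* -4[6]+1
p4 X@[7]: -2[5]-1* -3[4]-1 -4[3]-1
p5 O@[5]: -2[3]-1 -3[2]-1 -4[1]+1*
p6 X@[1] terminal -1; root [14] d11

PV length from [14]: 5 plies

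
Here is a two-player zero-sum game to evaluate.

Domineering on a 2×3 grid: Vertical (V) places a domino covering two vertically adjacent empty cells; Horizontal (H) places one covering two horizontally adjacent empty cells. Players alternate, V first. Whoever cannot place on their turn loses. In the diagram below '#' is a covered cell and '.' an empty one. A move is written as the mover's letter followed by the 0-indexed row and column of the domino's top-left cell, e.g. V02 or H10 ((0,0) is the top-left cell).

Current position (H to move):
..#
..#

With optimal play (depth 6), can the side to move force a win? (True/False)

p1 H@[..#/..#]: H00[###/..#]+1* H10[..#/###]+1
p2 V@[###/..#] terminal -1; root [..#/..#] d6

H winning at [..#/..#]: True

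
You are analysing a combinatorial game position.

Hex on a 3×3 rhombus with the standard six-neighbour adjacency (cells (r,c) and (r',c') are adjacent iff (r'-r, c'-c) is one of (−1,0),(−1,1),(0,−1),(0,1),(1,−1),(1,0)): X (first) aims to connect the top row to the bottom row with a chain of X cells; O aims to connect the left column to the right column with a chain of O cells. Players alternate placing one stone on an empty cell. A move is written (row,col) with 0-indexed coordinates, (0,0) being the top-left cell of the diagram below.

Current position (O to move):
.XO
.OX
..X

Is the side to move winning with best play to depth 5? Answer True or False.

O winning at [.XO/.OX/..X]: True

p1 O@[.XO/.OX/..X]: (0,0)[OXO/.OX/..X]+1* (1,0)[.XO/OOX/..X]+1 (2,0)[.XO/.OX/O.X]+1 (2,1)[.XO/.OX/.OX]+1
p2 X@[OXO/.OX/..X]: (1,0)[OXO/XOX/..X]-1* (2,0)[OXO/.OX/X.X]-1 (2,1)[OXO/.OX/.XX]-1
p3 O@[OXO/XOX/..X]: (2,0)[OXO/XOX/O.X]+1* (2,1)[OXO/XOX/.OX]-1
p4 X@[OXO/XOX/O.X] terminal -1; root [.XO/.OX/..X] d5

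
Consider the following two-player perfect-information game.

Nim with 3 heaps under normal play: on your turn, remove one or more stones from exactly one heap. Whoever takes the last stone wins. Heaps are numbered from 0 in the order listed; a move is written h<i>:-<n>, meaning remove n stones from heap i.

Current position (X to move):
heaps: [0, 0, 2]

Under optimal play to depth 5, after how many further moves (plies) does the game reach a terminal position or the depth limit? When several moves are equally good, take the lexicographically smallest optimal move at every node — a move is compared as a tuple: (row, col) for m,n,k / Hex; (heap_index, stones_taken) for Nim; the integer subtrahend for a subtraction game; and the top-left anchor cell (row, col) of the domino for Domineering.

PV length from [(0,0,2)]: 1 ply

ply 1, X at (0,0,2) | h2:-1=-1→(0,0,1); h2:-2=+1→(0,0,0)*
ply 2: (0,0,0) is terminal -1 (O); from (0,0,2) depth 5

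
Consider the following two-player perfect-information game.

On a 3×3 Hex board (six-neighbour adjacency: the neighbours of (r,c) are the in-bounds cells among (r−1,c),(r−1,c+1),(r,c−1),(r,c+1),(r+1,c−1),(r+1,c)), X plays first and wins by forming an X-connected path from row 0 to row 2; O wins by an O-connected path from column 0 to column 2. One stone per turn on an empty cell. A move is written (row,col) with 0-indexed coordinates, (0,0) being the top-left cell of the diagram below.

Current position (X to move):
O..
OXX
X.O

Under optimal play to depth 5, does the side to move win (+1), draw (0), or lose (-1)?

value(O../OXX/X.O, X) = +1

ply 1, X at O../OXX/X.O | (0,1)=+1→OX./OXX/X.O*; (0,2)=+1→O.X/OXX/X.O; (2,1)=+1→O../OXX/XXO
ply 2: OX./OXX/X.O is terminal -1 (O); from O../OXX/X.O depth 5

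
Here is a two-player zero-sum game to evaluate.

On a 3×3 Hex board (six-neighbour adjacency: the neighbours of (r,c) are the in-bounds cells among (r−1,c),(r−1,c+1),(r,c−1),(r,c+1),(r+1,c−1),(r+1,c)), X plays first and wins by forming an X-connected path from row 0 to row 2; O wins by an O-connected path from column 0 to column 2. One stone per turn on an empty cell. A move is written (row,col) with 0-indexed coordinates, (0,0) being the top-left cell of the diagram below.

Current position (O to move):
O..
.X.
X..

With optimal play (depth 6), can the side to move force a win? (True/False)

O winning at [O../.X./X..]: False

p1 O@[O../.X./X..]: (0,1)[OO./.X./X..]-1* (0,2)[O.O/.X./X..]-1 (1,0)[O../OX./X..]-1 (1,2)[O../.XO/X..]-1 (2,1)[O../.X./XO.]-1 (2,2)[O../.X./X.O]-1
p2 X@[OO./.X./X..]: (0,2)[OOX/.X./X..]+1* (1,0)[OO./XX./X..]-1 (1,2)[OO./.XX/X..]-1 (2,1)[OO./.X./XX.]-1 (2,2)[OO./.X./X.X]-1
p3 O@[OOX/.X./X..] terminal -1; root [O../.X./X..] d6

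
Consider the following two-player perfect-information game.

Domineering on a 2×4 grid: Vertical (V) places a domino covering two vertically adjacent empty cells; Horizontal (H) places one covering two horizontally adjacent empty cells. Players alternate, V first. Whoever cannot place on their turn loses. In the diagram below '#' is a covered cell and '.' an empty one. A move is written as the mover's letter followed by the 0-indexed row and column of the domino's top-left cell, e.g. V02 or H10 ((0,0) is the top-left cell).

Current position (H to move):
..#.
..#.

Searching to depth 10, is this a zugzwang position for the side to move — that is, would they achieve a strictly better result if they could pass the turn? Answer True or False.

zugzwang(..#./..#., H) = False

p1 H@[..#./..#.]: H00[###./..#.]+1* H10[..#./###.]+1
p2 V@[###./..#.]: V03[####/..##]-1*
p3 H@[####/..##]: H10[####/####]+1*
p4 V@[####/####] terminal -1; root [..#./..#.] d10
suppose H passes — search the same position with V to move:
pass> p1 V@[..#./..#.]: V00[#.#./#.#.]+1* V01[.##./.##.]+1 V03[..##/..##]-1
pass> p2 H@[#.#./#.#.] terminal -1; root [..#./..#.] d10
for H: play +1, pass -1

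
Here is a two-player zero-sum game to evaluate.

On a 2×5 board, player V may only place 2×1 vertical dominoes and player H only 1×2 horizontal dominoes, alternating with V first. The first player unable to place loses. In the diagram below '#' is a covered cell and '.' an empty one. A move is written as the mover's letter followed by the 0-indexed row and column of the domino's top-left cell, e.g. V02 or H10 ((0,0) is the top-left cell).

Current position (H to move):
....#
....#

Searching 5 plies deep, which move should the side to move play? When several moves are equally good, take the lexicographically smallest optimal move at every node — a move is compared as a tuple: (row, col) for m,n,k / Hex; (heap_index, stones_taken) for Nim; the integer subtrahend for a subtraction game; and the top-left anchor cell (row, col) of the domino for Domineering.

H's best at [....#/....#]: H01

[....#/....#] H move#1: H00:-1/##..#/....#, H01:+1/.##.#/....#*, H02:-1/..###/....#, H10:-1/....#/##..#, H11:+1/....#/.##.#, H12:-1/....#/..###
[.##.#/....#] V move#2: V00:-1/###.#/#...#*, V03:-1/.####/...##
[###.#/#...#] H move#3: H11:-1/###.#/###.#, H12:+1/###.#/#.###*
[###.#/#.###] end (terminal -1, V#4); searched ....#/....# to 5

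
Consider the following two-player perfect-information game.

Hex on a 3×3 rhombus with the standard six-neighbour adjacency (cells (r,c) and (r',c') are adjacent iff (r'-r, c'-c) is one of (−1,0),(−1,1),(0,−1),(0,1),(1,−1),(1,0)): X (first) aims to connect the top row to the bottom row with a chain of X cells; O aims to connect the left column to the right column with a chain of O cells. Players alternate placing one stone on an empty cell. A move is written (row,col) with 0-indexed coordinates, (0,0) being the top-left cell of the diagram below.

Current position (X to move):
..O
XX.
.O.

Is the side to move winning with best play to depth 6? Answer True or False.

[..O/XX./.O.] X move#1: (0,0):-1/X.O/XX./.O., (0,1):-1/.XO/XX./.O., (1,2):+1/..O/XXX/.O.*, (2,0):+1/..O/XX./XO., (2,2):+1/..O/XX./.OX
[..O/XXX/.O.] O move#2: (0,0):-1/O.O/XXX/.O.*, (0,1):-1/.OO/XXX/.O., (2,0):-1/..O/XXX/OO., (2,2):-1/..O/XXX/.OO
[O.O/XXX/.O.] X move#3: (0,1):+1/OXO/XXX/.O.*, (2,0):-1/O.O/XXX/XO., (2,2):-1/O.O/XXX/.OX
[OXO/XXX/.O.] O move#4: (2,0):-1/OXO/XXX/OO.*, (2,2):-1/OXO/XXX/.OO
[OXO/XXX/OO.] X move#5: (2,2):+1/OXO/XXX/OOX*
[OXO/XXX/OOX] end (terminal -1, O#6); searched ..O/XX./.O. to 6

X winning at [..O/XX./.O.]: True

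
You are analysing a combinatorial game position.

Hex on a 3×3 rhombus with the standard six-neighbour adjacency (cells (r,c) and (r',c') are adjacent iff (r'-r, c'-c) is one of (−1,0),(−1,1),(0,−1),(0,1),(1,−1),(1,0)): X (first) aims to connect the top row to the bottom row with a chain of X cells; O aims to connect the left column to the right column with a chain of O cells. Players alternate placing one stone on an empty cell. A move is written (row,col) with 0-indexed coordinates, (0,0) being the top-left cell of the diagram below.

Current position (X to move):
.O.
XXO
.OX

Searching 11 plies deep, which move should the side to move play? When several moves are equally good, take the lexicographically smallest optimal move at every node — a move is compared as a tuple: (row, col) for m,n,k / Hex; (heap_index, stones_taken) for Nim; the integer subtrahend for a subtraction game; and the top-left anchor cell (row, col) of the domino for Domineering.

X's best at [.O./XXO/.OX]: (2,0)

p1 X@[.O./XXO/.OX]: (0,0)[XO./XXO/.OX]-1 (0,2)[.OX/XXO/.OX]-1 (2,0)[.O./XXO/XOX]+1*
p2 O@[.O./XXO/XOX]: (0,0)[OO./XXO/XOX]-1* (0,2)[.OO/XXO/XOX]-1
p3 X@[OO./XXO/XOX]: (0,2)[OOX/XXO/XOX]+1*
p4 O@[OOX/XXO/XOX] terminal -1; root [.O./XXO/.OX] d11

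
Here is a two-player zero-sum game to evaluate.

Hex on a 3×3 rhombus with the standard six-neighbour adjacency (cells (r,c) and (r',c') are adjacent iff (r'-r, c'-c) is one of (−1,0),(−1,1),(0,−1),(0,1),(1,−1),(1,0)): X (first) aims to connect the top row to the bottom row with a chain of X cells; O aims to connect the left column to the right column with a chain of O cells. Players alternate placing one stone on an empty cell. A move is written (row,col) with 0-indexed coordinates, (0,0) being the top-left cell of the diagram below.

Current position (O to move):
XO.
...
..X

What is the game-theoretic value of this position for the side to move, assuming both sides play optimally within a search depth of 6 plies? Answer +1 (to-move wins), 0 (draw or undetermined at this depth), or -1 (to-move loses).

[XO./.../..X] O move#1: (0,2):-1/XOO/.../..X, (1,0):-1/XO./O../..X, (1,1):+1/XO./.O./..X*, (1,2):-1/XO./..O/..X, (2,0):-1/XO./.../O.X, (2,1):-1/XO./.../.OX
[XO./.O./..X] X move#2: (0,2):-1/XOX/.O./..X*, (1,0):-1/XO./XO./..X, (1,2):-1/XO./.OX/..X, (2,0):-1/XO./.O./X.X, (2,1):-1/XO./.O./.XX
[XOX/.O./..X] O move#3: (1,0):-1/XOX/OO./..X, (1,2):+1/XOX/.OO/..X*, (2,0):-1/XOX/.O./O.X, (2,1):-1/XOX/.O./.OX
[XOX/.OO/..X] X move#4: (1,0):-1/XOX/XOO/..X*, (2,0):-1/XOX/.OO/X.X, (2,1):-1/XOX/.OO/.XX
[XOX/XOO/..X] O move#5: (2,0):+1/XOX/XOO/O.X*, (2,1):-1/XOX/XOO/.OX
[XOX/XOO/O.X] end (terminal -1, X#6); searched XO./.../..X to 6

value(XO./.../..X, O) = +1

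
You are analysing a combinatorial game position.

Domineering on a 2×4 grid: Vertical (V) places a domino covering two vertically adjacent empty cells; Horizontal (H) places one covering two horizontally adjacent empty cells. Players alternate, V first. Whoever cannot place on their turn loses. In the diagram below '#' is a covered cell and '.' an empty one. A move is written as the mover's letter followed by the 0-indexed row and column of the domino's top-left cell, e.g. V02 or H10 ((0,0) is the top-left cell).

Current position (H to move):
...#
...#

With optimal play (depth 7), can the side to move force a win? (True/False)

H winning at [...#/...#]: True

[...#/...#] H move#1: H00:+1/##.#/...#*, H01:+1/.###/...#, H10:+1/...#/##.#, H11:+1/...#/.###
[##.#/...#] V move#2: V02:-1/####/..##*
[####/..##] H move#3: H10:+1/####/####*
[####/####] end (terminal -1, V#4); searched ...#/...# to 7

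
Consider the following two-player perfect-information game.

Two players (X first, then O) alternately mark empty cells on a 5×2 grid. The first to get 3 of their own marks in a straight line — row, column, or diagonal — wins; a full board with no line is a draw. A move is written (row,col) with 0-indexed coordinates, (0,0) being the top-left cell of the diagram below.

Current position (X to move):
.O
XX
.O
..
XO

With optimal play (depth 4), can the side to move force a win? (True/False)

X winning at [.O/XX/.O/../XO]: False

ply 1, X at .O/XX/.O/../XO | (0,0)=-1→XO/XX/.O/../XO; (2,0)=-1→.O/XX/XO/../XO; (3,0)=-1→.O/XX/.O/X./XO; (3,1)=+0→.O/XX/.O/.X/XO*
ply 2, O at .O/XX/.O/.X/XO | (0,0)=+0→OO/XX/.O/.X/XO*; (2,0)=+0→.O/XX/OO/.X/XO; (3,0)=+0→.O/XX/.O/OX/XO
ply 3, X at OO/XX/.O/.X/XO | (2,0)=+0→OO/XX/XO/.X/XO*; (3,0)=+0→OO/XX/.O/XX/XO
ply 4, O at OO/XX/XO/.X/XO | (3,0)=+0→OO/XX/XO/OX/XO*
ply 5: OO/XX/XO/OX/XO is terminal +0 (X); from .O/XX/.O/../XO depth 4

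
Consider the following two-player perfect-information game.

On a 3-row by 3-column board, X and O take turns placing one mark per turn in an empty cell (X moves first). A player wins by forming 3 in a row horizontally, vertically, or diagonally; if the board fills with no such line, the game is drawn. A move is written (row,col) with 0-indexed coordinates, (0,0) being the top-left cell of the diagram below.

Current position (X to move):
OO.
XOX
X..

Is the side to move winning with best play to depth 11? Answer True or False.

X winning at [OO./XOX/X..]: False

ply 1, X at OO./XOX/X.. | (0,2)=-1→OOX/XOX/X..*; (2,1)=-1→OO./XOX/XX.; (2,2)=-1→OO./XOX/X.X
ply 2, O at OOX/XOX/X.. | (2,1)=+1→OOX/XOX/XO.*; (2,2)=+1→OOX/XOX/X.O
ply 3: OOX/XOX/XO. is terminal -1 (X); from OO./XOX/X.. depth 11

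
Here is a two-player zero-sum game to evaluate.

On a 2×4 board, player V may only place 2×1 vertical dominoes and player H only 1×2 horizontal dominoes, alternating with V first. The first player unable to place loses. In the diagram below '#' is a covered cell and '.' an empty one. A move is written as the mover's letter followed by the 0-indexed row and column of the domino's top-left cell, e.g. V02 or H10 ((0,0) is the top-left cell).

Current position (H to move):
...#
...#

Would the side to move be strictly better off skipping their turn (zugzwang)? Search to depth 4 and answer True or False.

p1 H@[...#/...#]: H00[##.#/...#]+1* H01[.###/...#]+1 H10[...#/##.#]+1 H11[...#/.###]+1
p2 V@[##.#/...#]: V02[####/..##]-1*
p3 H@[####/..##]: H10[####/####]+1*
p4 V@[####/####] terminal -1; root [...#/...#] d4
suppose H passes — search the same position with V to move:
pass> p1 V@[...#/...#]: V00[#..#/#..#]-1 V01[.#.#/.#.#]+1* V02[..##/..##]-1
pass> p2 H@[.#.#/.#.#] terminal -1; root [...#/...#] d4
for H: play +1, pass -1

zugzwang(...#/...#, H) = False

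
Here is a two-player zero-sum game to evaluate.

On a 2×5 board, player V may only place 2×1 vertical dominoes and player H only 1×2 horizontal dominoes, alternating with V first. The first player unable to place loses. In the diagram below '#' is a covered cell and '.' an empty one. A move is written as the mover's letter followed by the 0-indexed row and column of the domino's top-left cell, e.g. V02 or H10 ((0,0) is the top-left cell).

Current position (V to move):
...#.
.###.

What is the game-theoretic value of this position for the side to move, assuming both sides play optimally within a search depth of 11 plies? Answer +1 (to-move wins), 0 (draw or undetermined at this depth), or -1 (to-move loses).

p1 V@[...#./.###.]: V00[#..#./####.]+1* V04[...##/.####]-1
p2 H@[#..#./####.]: H01[####./####.]-1*
p3 V@[####./####.]: V04[#####/#####]+1*
p4 H@[#####/#####] terminal -1; root [...#./.###.] d11

value(...#./.###., V) = +1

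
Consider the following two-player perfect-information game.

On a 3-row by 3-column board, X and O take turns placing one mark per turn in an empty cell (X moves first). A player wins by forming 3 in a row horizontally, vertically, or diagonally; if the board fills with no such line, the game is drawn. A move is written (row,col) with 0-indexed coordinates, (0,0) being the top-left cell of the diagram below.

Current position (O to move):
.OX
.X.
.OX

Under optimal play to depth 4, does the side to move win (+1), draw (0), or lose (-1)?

value(.OX/.X./.OX, O) = -1

[.OX/.X./.OX] O move#1: (0,0):-1/OOX/.X./.OX*, (1,0):-1/.OX/OX./.OX, (1,2):-1/.OX/.XO/.OX, (2,0):-1/.OX/.X./OOX
[OOX/.X./.OX] X move#2: (1,0):+1/OOX/XX./.OX*, (1,2):+1/OOX/.XX/.OX, (2,0):+1/OOX/.X./XOX
[OOX/XX./.OX] O move#3: (1,2):-1/OOX/XXO/.OX*, (2,0):-1/OOX/XX./OOX
[OOX/XXO/.OX] X move#4: (2,0):+1/OOX/XXO/XOX*
[OOX/XXO/XOX] end (terminal -1, O#5); searched .OX/.X./.OX to 4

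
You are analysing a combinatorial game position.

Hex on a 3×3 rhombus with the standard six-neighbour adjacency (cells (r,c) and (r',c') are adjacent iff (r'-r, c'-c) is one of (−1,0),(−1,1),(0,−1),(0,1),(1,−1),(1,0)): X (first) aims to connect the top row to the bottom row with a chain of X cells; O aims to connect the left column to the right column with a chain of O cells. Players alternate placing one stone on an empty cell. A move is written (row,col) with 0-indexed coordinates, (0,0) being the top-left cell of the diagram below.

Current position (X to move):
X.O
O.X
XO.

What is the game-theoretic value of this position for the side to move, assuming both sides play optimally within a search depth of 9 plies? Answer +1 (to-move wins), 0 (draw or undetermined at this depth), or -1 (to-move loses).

p1 X@[X.O/O.X/XO.]: (0,1)[XXO/O.X/XO.]-1* (1,1)[X.O/OXX/XO.]-1 (2,2)[X.O/O.X/XOX]-1
p2 O@[XXO/O.X/XO.]: (1,1)[XXO/OOX/XO.]+1* (2,2)[XXO/O.X/XOO]-1
p3 X@[XXO/OOX/XO.] terminal -1; root [X.O/O.X/XO.] d9

value(X.O/O.X/XO., X) = -1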